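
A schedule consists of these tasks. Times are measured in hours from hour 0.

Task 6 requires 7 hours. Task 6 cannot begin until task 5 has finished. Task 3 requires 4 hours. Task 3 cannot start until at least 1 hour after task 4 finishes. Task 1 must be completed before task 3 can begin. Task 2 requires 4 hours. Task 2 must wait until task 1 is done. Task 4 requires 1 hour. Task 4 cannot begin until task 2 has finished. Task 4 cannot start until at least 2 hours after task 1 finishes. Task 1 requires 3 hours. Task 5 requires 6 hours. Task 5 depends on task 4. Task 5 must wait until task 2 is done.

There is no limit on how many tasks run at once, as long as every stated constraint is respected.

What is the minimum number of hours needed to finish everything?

21

Nothing blocks task 1, so it runs from hour 0 to hour 3.
Task 2 waits on task 1 (finishes hour 3), so it starts at hour 3 and finishes at 3 + 4 = hour 7.
Task 4 has to wait for task 2 (finishes hour 7); task 1 (finishes hour 3, plus 2-hour gap → hour 5). The latest of these is hour 7, so task 4 runs hour 7 to 7 + 1 = hour 8.
Task 5 cannot start until task 4 (finishes hour 8); task 2 (finishes hour 7). The controlling bound is hour 8, so task 5 finishes at 8 + 6 = hour 14.
Task 6 cannot begin until task 5 (finishes hour 14). It runs from hour 14 to 14 + 7 = hour 21.
Task 3 cannot start until task 4 (finishes hour 8, plus 1-hour gap → hour 9); task 1 (finishes hour 3). The controlling bound is hour 9, so task 3 finishes at 9 + 4 = hour 13.
All tasks are finished once the last one completes. Finish times: Task 1 at 3, Task 2 at 7, Task 3 at 13, Task 4 at 8, Task 5 at 14, Task 6 at 21. The latest is hour 21.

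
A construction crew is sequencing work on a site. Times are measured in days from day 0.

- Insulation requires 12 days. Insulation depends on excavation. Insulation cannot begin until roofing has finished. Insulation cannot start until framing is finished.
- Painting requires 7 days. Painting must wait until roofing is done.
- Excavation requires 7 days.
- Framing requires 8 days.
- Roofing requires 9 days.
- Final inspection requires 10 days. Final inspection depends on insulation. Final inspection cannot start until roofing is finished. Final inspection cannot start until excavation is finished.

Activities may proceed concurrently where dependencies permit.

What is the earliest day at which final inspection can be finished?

31

Roofing has no prerequisites, so it starts at day 0 and finishes at day 9.
Framing can start immediately at day 0; it finishes at day 8.
Excavation has no prerequisites, so it starts at day 0 and finishes at day 7.
Insulation needs all of excavation (finishes day 7); roofing (finishes day 9); framing (finishes day 8). That puts its earliest start at day 9; it finishes at 9 + 12 = day 21.
Final inspection has to wait for insulation (finishes day 21); roofing (finishes day 9); excavation (finishes day 7). The latest of these is day 21, so final inspection runs day 21 to 21 + 10 = day 31.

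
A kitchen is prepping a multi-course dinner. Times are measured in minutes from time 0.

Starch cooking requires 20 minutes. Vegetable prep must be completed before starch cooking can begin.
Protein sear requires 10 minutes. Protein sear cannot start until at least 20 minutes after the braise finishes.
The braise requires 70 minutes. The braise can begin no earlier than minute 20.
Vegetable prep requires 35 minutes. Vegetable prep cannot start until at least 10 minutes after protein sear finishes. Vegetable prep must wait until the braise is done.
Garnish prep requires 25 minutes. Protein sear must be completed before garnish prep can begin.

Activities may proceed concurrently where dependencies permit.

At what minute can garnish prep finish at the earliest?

The braise cannot begin until its own release at minute 20. It runs from minute 20 to 20 + 70 = minute 90.
After the braise (finishes minute 90, plus 20-minute gap → minute 110), protein sear can start at minute 110 and finishes at minute 120.
After protein sear (finishes minute 120), garnish prep can start at minute 120 and finishes at minute 145.

145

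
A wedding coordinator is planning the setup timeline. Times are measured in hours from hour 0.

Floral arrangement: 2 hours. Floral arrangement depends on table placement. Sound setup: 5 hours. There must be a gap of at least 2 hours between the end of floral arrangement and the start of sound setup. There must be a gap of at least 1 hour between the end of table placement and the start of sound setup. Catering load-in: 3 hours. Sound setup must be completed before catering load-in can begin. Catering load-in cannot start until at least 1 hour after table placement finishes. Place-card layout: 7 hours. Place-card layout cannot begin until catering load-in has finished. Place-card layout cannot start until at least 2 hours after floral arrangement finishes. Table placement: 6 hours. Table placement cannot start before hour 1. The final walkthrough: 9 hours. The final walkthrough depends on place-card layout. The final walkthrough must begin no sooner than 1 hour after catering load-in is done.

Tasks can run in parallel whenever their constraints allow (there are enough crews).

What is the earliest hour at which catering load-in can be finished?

Table placement cannot begin until its own release at hour 1. It runs from hour 1 to 1 + 6 = hour 7.
Floral arrangement cannot begin until table placement (finishes hour 7). It runs from hour 7 to 7 + 2 = hour 9.
Sound setup cannot start until floral arrangement (finishes hour 9, plus 2-hour gap → hour 11); table placement (finishes hour 7, plus 1-hour gap → hour 8). The controlling bound is hour 11, so sound setup finishes at 11 + 5 = hour 16.
Catering load-in has to wait for sound setup (finishes hour 16); table placement (finishes hour 7, plus 1-hour gap → hour 8). The latest of these is hour 16, so catering load-in runs hour 16 to 16 + 3 = hour 19.

19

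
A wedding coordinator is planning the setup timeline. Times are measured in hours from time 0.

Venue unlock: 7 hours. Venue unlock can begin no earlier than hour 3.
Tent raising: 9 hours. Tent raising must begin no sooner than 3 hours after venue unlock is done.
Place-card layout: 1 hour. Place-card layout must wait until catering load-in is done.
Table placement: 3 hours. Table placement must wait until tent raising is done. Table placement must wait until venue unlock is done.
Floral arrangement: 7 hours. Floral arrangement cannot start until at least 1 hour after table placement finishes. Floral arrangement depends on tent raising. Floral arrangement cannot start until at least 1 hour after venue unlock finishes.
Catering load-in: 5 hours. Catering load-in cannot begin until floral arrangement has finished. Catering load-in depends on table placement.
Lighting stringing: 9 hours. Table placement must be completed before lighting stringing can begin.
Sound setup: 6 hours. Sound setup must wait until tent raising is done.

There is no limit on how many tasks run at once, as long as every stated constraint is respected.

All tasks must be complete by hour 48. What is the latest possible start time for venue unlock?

12

To finish by hour 48, place-card layout (duration 1) must start no later than hour 47.
Since place-card layout (must start by hour 47) depends on it, catering load-in must finish by hour 47. Backing off its 5-hour duration gives a latest start of hour 42.
Since catering load-in (must start by hour 42) depends on it, floral arrangement must finish by hour 42. Backing off its 7-hour duration gives a latest start of hour 35.
Nothing follows lighting stringing; the deadline of hour 48 is its only limit. It must start by 48 − 9 = hour 39.
Table placement must finish in time for floral arrangement (must start by hour 35, minus 1-hour gap → hour 34); lighting stringing (must start by hour 39); catering load-in (must start by hour 42). The tightest is hour 34, so table placement must start by 34 − 3 = hour 31.
Sound setup has no dependents, so it just needs to finish by hour 48. Starting by 48 − 6 = hour 42 achieves that.
Tent raising must finish in time for table placement (must start by hour 31); floral arrangement (must start by hour 35); sound setup (must start by hour 42). The tightest is hour 31, so tent raising must start by 31 − 9 = hour 22.
Venue unlock must finish in time for tent raising (must start by hour 22, minus 3-hour gap → hour 19); table placement (must start by hour 31); floral arrangement (must start by hour 35, minus 1-hour gap → hour 34). The tightest is hour 19, so venue unlock must start by 19 − 7 = hour 12.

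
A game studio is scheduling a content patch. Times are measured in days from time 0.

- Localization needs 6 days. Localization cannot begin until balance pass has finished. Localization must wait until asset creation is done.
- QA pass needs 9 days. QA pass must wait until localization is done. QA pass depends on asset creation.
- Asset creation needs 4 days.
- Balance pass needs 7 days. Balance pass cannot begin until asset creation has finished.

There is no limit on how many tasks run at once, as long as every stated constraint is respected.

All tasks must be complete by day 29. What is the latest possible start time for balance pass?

Nothing follows QA pass; the deadline of day 29 is its only limit. It must start by 29 − 9 = day 20.
Localization feeds into QA pass (must start by day 20); so localization must finish by day 20 and therefore start by day 14.
Balance pass feeds into localization (must start by day 14); so balance pass must finish by day 14 and therefore start by day 7.

7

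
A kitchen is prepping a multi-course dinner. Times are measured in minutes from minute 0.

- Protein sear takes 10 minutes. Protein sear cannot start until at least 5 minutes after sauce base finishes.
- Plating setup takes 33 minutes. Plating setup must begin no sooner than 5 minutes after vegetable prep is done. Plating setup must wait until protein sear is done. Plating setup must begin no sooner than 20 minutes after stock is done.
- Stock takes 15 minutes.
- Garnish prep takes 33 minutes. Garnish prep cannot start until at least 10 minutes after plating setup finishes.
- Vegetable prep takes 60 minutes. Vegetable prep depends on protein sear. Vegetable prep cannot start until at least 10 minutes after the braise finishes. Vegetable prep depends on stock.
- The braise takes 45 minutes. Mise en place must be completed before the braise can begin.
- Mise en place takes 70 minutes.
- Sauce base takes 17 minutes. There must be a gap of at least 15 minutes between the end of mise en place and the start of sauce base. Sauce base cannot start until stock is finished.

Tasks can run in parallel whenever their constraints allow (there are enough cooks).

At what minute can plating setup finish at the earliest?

Nothing blocks stock, so it runs from minute 0 to minute 15.
Nothing blocks mise en place, so it runs from minute 0 to minute 70.
The braise cannot begin until mise en place (finishes minute 70). It runs from minute 70 to 70 + 45 = minute 115.
Sauce base needs all of mise en place (finishes minute 70, plus 15-minute gap → minute 85); stock (finishes minute 15). That puts its earliest start at minute 85; it finishes at 85 + 17 = minute 102.
Protein sear waits on sauce base (finishes minute 102, plus 5-minute gap → minute 107), so it starts at minute 107 and finishes at 107 + 10 = minute 117.
Vegetable prep cannot start until protein sear (finishes minute 117); the braise (finishes minute 115, plus 10-minute gap → minute 125); stock (finishes minute 15). The controlling bound is minute 125, so vegetable prep finishes at 125 + 60 = minute 185.
Plating setup needs all of vegetable prep (finishes minute 185, plus 5-minute gap → minute 190); protein sear (finishes minute 117); stock (finishes minute 15, plus 20-minute gap → minute 35). That puts its earliest start at minute 190; it finishes at 190 + 33 = minute 223.

223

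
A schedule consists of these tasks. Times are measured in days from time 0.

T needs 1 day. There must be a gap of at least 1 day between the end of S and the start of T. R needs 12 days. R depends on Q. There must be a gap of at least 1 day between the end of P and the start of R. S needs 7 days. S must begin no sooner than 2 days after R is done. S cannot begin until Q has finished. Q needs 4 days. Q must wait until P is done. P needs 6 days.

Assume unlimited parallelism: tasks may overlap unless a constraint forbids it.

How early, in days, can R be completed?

22

P can start immediately at day 0; it finishes at day 6.
After P (finishes day 6), Q can start at day 6 and finishes at day 10.
R cannot start until Q (finishes day 10); P (finishes day 6, plus 1-day gap → day 7). The controlling bound is day 10, so R finishes at 10 + 12 = day 22.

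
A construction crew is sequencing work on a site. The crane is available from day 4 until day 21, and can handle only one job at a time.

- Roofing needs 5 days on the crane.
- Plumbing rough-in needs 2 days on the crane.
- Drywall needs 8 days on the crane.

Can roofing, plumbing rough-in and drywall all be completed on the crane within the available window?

Yes

The crane window is 21 − 4 = 17 days.
Running back to back, the jobs need 5 + 2 + 8 = 15 days on the crane.
Since 15 ≤ 17, they fit within the window.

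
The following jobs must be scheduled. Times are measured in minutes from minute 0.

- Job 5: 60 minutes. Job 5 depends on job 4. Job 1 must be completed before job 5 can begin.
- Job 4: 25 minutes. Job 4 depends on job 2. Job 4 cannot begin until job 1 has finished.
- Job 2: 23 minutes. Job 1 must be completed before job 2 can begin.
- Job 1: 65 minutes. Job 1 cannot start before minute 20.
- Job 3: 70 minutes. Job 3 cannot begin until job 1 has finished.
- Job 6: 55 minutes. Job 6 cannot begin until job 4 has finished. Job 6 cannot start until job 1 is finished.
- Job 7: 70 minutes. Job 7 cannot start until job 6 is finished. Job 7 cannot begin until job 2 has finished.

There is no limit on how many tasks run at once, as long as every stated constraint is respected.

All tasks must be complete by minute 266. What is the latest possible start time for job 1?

28

Job 5 must finish by minute 266; it takes 60 minutes, so it must start by 266 − 60 = minute 206.
To finish by minute 266, job 7 (duration 70) must start no later than minute 196.
Since job 7 (must start by minute 196) depends on it, job 6 must finish by minute 196. Backing off its 55-minute duration gives a latest start of minute 141.
For job 4: job 5 (must start by minute 206); job 6 (must start by minute 141). The most restrictive is minute 141; with a 25-minute duration, job 4 must start by minute 116.
For job 2: job 4 (must start by minute 116); job 7 (must start by minute 196). The most restrictive is minute 116; with a 23-minute duration, job 2 must start by minute 93.
Nothing follows job 3; the deadline of minute 266 is its only limit. It must start by 266 − 70 = minute 196.
Job 1 must finish in time for job 2 (must start by minute 93); job 3 (must start by minute 196); job 4 (must start by minute 116); job 5 (must start by minute 206); job 6 (must start by minute 141). The tightest is minute 93, so job 1 must start by 93 − 65 = minute 28.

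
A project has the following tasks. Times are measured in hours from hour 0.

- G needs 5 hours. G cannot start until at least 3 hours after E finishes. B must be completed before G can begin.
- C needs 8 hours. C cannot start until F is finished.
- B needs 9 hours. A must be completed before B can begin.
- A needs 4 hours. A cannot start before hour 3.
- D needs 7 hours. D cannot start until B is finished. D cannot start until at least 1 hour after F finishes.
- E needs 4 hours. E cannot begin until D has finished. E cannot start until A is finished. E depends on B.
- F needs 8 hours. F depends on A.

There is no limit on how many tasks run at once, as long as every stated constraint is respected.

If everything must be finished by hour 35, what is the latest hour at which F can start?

Nothing follows G; the deadline of hour 35 is its only limit. It must start by 35 − 5 = hour 30.
Since G (must start by hour 30, minus 3-hour gap → hour 27) depends on it, E must finish by hour 27. Backing off its 4-hour duration gives a latest start of hour 23.
D must finish before E (must start by hour 23). With a 7-hour duration, D must start by 23 − 7 = hour 16.
C must finish by hour 35; it takes 8 hours, so it must start by 35 − 8 = hour 27.
F feeds C (must start by hour 27); D (must start by hour 16, minus 1-hour gap → hour 15). Taking the minimum, F must finish by hour 15 and start by 15 − 8 = hour 7.

7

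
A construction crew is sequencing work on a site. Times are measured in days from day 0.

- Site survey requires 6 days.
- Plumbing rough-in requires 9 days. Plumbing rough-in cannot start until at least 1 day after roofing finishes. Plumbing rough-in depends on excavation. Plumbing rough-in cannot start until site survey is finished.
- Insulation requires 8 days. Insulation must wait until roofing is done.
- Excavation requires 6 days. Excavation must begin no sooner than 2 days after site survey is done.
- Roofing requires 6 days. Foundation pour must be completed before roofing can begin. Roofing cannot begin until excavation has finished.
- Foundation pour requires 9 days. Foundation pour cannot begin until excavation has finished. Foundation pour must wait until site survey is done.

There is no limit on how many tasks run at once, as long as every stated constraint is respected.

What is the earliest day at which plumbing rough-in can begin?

30

Site survey has no prerequisites, so it starts at day 0 and finishes at day 6.
Excavation cannot begin until site survey (finishes day 6, plus 2-day gap → day 8). It runs from day 8 to 8 + 6 = day 14.
Foundation pour cannot start until excavation (finishes day 14); site survey (finishes day 6). The controlling bound is day 14, so foundation pour finishes at 14 + 9 = day 23.
Roofing cannot start until foundation pour (finishes day 23); excavation (finishes day 14). The controlling bound is day 23, so roofing finishes at 23 + 6 = day 29.
Plumbing rough-in waits on roofing (finishes day 29, plus 1-day gap → day 30); excavation (finishes day 14); site survey (finishes day 6). The latest of these is day 30, which is the earliest plumbing rough-in can start.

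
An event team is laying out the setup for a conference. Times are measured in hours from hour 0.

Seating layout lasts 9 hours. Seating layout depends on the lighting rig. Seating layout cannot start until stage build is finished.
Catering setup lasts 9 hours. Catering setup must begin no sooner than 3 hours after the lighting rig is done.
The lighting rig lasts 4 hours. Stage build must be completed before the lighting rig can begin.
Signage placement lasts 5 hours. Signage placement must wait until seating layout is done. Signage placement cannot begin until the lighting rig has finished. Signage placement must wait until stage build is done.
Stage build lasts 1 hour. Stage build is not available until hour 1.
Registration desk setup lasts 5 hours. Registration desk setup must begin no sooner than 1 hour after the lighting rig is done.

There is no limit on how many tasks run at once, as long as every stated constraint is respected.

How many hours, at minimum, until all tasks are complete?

Stage build waits on its own release at hour 1, so it starts at hour 1 and finishes at 1 + 1 = hour 2.
The lighting rig waits on stage build (finishes hour 2), so it starts at hour 2 and finishes at 2 + 4 = hour 6.
Catering setup cannot begin until the lighting rig (finishes hour 6, plus 3-hour gap → hour 9). It runs from hour 9 to 9 + 9 = hour 18.
After the lighting rig (finishes hour 6, plus 1-hour gap → hour 7), registration desk setup can start at hour 7 and finishes at hour 12.
Seating layout has to wait for the lighting rig (finishes hour 6); stage build (finishes hour 2). The latest of these is hour 6, so seating layout runs hour 6 to 6 + 9 = hour 15.
Signage placement needs all of seating layout (finishes hour 15); the lighting rig (finishes hour 6); stage build (finishes hour 2). That puts its earliest start at hour 15; it finishes at 15 + 5 = hour 20.
All tasks are finished once the last one completes. Finish times: Stage build at 2, The lighting rig at 6, Seating layout at 15, Registration desk setup at 12, Signage placement at 20, Catering setup at 18. The latest is hour 20.

20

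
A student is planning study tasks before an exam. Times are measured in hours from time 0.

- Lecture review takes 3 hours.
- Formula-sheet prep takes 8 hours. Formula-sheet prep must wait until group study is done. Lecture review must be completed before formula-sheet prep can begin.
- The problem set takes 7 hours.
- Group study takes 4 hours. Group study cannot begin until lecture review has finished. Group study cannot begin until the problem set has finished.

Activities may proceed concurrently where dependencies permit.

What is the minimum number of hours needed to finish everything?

19

The problem set can start immediately at hour 0; it finishes at hour 7.
Lecture review has no prerequisites, so it starts at hour 0 and finishes at hour 3.
Group study has to wait for lecture review (finishes hour 3); the problem set (finishes hour 7). The latest of these is hour 7, so group study runs hour 7 to 7 + 4 = hour 11.
Formula-sheet prep needs all of group study (finishes hour 11); lecture review (finishes hour 3). That puts its earliest start at hour 11; it finishes at 11 + 8 = hour 19.
All tasks are finished once the last one completes. Finish times: Lecture review at 3, The problem set at 7, Group study at 11, Formula-sheet prep at 19. The latest is hour 19.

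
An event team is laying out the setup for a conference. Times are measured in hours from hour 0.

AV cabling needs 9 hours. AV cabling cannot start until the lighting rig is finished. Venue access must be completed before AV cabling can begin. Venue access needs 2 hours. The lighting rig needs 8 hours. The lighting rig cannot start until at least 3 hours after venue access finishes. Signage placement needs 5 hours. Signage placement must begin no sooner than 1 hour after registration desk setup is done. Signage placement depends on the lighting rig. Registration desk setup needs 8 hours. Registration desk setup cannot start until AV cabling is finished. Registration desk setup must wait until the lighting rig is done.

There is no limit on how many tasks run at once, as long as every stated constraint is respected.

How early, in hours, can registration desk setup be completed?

Nothing blocks venue access, so it runs from hour 0 to hour 2.
The lighting rig cannot begin until venue access (finishes hour 2, plus 3-hour gap → hour 5). It runs from hour 5 to 5 + 8 = hour 13.
AV cabling cannot start until the lighting rig (finishes hour 13); venue access (finishes hour 2). The controlling bound is hour 13, so AV cabling finishes at 13 + 9 = hour 22.
Registration desk setup cannot start until AV cabling (finishes hour 22); the lighting rig (finishes hour 13). The controlling bound is hour 22, so registration desk setup finishes at 22 + 8 = hour 30.

30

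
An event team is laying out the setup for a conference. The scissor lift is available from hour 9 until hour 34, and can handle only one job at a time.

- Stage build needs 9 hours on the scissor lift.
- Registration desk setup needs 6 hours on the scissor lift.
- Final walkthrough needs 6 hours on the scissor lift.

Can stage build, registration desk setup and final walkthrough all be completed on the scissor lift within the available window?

Yes

The scissor lift window is 34 − 9 = 25 hours.
Running back to back, the jobs need 9 + 6 + 6 = 21 hours on the scissor lift.
Since 21 ≤ 25, they fit within the window.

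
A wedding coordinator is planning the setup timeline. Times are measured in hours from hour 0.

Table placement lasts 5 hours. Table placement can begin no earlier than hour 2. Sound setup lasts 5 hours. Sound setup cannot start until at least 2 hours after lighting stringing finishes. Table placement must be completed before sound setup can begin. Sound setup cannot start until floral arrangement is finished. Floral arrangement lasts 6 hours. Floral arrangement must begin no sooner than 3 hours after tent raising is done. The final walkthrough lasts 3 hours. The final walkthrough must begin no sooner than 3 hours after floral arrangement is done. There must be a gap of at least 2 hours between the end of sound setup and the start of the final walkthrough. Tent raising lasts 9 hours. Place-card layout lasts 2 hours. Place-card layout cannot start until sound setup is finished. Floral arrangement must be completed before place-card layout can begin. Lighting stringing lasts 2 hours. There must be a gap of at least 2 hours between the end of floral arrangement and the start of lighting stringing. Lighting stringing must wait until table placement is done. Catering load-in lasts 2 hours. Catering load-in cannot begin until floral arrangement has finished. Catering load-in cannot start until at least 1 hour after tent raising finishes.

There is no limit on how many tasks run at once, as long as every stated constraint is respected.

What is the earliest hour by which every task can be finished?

34

Table placement cannot begin until its own release at hour 2. It runs from hour 2 to 2 + 5 = hour 7.
Tent raising has no prerequisites, so it starts at hour 0 and finishes at hour 9.
Floral arrangement cannot begin until tent raising (finishes hour 9, plus 3-hour gap → hour 12). It runs from hour 12 to 12 + 6 = hour 18.
Catering load-in cannot start until floral arrangement (finishes hour 18); tent raising (finishes hour 9, plus 1-hour gap → hour 10). The controlling bound is hour 18, so catering load-in finishes at 18 + 2 = hour 20.
Lighting stringing has to wait for floral arrangement (finishes hour 18, plus 2-hour gap → hour 20); table placement (finishes hour 7). The latest of these is hour 20, so lighting stringing runs hour 20 to 20 + 2 = hour 22.
Sound setup has to wait for lighting stringing (finishes hour 22, plus 2-hour gap → hour 24); table placement (finishes hour 7); floral arrangement (finishes hour 18). The latest of these is hour 24, so sound setup runs hour 24 to 24 + 5 = hour 29.
For the final walkthrough: floral arrangement (finishes hour 18, plus 3-hour gap → hour 21); sound setup (finishes hour 29, plus 2-hour gap → hour 31). Taking the maximum gives a start of hour 31, and it finishes at 31 + 3 = hour 34.
Place-card layout cannot start until sound setup (finishes hour 29); floral arrangement (finishes hour 18). The controlling bound is hour 29, so place-card layout finishes at 29 + 2 = hour 31.
All tasks are finished once the last one completes. Finish times: Tent raising at 9, Table placement at 7, Floral arrangement at 18, Lighting stringing at 22, Sound setup at 29, Catering load-in at 20, Place-card layout at 31, The final walkthrough at 34. The latest is hour 34.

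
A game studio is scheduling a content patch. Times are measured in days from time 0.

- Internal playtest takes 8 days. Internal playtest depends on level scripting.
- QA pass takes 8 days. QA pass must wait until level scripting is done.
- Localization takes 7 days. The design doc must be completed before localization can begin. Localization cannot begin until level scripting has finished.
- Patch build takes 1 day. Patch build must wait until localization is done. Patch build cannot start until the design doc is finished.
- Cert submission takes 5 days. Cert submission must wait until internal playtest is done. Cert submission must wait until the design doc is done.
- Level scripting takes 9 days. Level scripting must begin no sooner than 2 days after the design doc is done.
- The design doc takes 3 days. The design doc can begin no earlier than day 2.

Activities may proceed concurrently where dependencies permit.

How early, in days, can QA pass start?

16

The design doc waits on its own release at day 2, so it starts at day 2 and finishes at 2 + 3 = day 5.
After the design doc (finishes day 5, plus 2-day gap → day 7), level scripting can start at day 7 and finishes at day 16.
QA pass waits on level scripting (finishes day 16), so the earliest it can start is day 16.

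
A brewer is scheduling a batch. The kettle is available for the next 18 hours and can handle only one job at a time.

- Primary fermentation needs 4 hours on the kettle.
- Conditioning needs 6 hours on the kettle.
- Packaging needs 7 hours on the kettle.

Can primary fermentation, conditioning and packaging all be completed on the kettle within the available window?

Running back to back, the jobs need 4 + 6 + 7 = 17 hours on the kettle.
Since 17 ≤ 18, they fit within the window.

Yes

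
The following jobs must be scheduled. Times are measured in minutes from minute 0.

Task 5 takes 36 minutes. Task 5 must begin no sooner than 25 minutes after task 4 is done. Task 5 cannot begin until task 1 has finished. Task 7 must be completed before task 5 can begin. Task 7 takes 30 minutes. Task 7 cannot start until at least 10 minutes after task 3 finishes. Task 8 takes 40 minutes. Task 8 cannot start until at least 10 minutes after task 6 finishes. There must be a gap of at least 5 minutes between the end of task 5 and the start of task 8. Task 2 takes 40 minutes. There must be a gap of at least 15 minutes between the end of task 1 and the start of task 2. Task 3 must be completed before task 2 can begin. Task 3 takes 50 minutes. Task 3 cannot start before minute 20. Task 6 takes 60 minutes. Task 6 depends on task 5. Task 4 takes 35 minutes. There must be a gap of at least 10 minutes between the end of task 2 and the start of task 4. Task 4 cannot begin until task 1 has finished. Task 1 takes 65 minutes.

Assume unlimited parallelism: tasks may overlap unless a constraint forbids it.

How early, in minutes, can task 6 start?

226

After its own release at minute 20, task 3 can start at minute 20 and finishes at minute 70.
After task 3 (finishes minute 70, plus 10-minute gap → minute 80), task 7 can start at minute 80 and finishes at minute 110.
Task 1 has no prerequisites, so it starts at minute 0 and finishes at minute 65.
For task 2: task 1 (finishes minute 65, plus 15-minute gap → minute 80); task 3 (finishes minute 70). Taking the maximum gives a start of minute 80, and it finishes at 80 + 40 = minute 120.
For task 4: task 2 (finishes minute 120, plus 10-minute gap → minute 130); task 1 (finishes minute 65). Taking the maximum gives a start of minute 130, and it finishes at 130 + 35 = minute 165.
For task 5: task 4 (finishes minute 165, plus 25-minute gap → minute 190); task 1 (finishes minute 65); task 7 (finishes minute 110). Taking the maximum gives a start of minute 190, and it finishes at 190 + 36 = minute 226.
Task 6 waits on task 5 (finishes minute 226), so the earliest it can start is minute 226.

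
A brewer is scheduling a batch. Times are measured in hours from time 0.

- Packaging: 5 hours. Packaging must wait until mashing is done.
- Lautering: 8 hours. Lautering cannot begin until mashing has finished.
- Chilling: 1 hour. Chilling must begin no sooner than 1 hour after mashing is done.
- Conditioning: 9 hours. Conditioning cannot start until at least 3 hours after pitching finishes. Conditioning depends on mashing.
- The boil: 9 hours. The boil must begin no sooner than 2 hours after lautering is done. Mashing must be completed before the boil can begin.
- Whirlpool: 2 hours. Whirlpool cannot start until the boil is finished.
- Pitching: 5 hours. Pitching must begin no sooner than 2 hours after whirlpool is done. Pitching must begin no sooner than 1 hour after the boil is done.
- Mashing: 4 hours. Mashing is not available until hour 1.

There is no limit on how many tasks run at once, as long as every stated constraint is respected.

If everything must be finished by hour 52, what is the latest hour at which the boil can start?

22

Nothing follows conditioning; the deadline of hour 52 is its only limit. It must start by 52 − 9 = hour 43.
Pitching must finish before conditioning (must start by hour 43, minus 3-hour gap → hour 40). With a 5-hour duration, pitching must start by 40 − 5 = hour 35.
Since pitching (must start by hour 35, minus 2-hour gap → hour 33) depends on it, whirlpool must finish by hour 33. Backing off its 2-hour duration gives a latest start of hour 31.
The boil has several dependents: whirlpool (must start by hour 31); pitching (must start by hour 35, minus 1-hour gap → hour 34). The earliest of those limits is hour 31, so the boil must start by 31 − 9 = hour 22.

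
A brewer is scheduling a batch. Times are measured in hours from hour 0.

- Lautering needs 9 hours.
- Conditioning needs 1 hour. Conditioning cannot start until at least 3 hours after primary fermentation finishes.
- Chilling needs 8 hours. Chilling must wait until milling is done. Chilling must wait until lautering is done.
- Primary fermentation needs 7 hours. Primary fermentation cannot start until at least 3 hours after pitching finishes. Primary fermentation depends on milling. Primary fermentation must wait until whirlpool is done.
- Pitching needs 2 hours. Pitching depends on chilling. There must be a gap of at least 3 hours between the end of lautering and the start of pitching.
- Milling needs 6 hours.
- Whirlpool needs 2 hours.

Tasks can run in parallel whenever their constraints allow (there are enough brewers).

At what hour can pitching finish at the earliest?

Nothing blocks lautering, so it runs from hour 0 to hour 9.
Milling can start immediately at hour 0; it finishes at hour 6.
Chilling needs all of milling (finishes hour 6); lautering (finishes hour 9). That puts its earliest start at hour 9; it finishes at 9 + 8 = hour 17.
Pitching has to wait for chilling (finishes hour 17); lautering (finishes hour 9, plus 3-hour gap → hour 12). The latest of these is hour 17, so pitching runs hour 17 to 17 + 2 = hour 19.

19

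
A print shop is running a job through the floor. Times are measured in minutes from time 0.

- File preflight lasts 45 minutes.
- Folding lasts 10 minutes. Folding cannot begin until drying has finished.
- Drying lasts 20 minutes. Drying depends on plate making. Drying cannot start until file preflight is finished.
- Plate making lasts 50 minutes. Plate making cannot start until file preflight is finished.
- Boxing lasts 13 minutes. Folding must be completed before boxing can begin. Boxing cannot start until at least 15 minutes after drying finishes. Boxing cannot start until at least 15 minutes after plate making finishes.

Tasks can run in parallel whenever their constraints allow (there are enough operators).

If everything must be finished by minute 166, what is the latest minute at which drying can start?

118

Boxing must finish by minute 166; it takes 13 minutes, so it must start by 166 − 13 = minute 153.
Folding has to be done before boxing (must start by minute 153). That means finishing by minute 153, i.e. starting by 153 − 10 = minute 143.
Drying feeds folding (must start by minute 143); boxing (must start by minute 153, minus 15-minute gap → minute 138). Taking the minimum, drying must finish by minute 138 and start by 138 − 20 = minute 118.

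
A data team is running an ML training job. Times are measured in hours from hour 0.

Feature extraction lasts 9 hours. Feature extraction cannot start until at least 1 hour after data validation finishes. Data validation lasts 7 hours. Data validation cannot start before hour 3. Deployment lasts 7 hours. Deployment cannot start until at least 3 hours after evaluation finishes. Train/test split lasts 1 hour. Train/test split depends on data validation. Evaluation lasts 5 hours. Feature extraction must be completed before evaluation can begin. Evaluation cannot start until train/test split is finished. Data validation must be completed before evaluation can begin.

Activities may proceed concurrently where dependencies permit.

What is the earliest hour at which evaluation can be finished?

After its own release at hour 3, data validation can start at hour 3 and finishes at hour 10.
Train/test split waits on data validation (finishes hour 10), so it starts at hour 10 and finishes at 10 + 1 = hour 11.
Feature extraction waits on data validation (finishes hour 10, plus 1-hour gap → hour 11), so it starts at hour 11 and finishes at 11 + 9 = hour 20.
Evaluation cannot start until feature extraction (finishes hour 20); train/test split (finishes hour 11); data validation (finishes hour 10). The controlling bound is hour 20, so evaluation finishes at 20 + 5 = hour 25.

25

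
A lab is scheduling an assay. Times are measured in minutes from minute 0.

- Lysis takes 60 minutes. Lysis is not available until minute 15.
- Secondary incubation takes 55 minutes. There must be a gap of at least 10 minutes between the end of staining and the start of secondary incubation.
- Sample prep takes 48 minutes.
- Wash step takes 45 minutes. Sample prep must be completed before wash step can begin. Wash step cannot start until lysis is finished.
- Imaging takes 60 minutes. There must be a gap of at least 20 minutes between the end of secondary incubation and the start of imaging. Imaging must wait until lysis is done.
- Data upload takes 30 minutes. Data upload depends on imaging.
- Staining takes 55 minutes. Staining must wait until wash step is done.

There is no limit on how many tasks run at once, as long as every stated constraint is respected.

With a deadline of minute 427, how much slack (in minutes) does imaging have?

77

Lysis cannot begin until its own release at minute 15. It runs from minute 15 to 15 + 60 = minute 75.
Sample prep can start immediately at minute 0; it finishes at minute 48.
Wash step has to wait for sample prep (finishes minute 48); lysis (finishes minute 75). The latest of these is minute 75, so wash step runs minute 75 to 75 + 45 = minute 120.
Staining cannot begin until wash step (finishes minute 120). It runs from minute 120 to 120 + 55 = minute 175.
Secondary incubation cannot begin until staining (finishes minute 175, plus 10-minute gap → minute 185). It runs from minute 185 to 185 + 55 = minute 240.
Imaging needs all of secondary incubation (finishes minute 240, plus 20-minute gap → minute 260); lysis (finishes minute 75). That puts its earliest start at minute 260; it finishes at 260 + 60 = minute 320.

Working backward from the deadline:
Nothing follows data upload; the deadline of minute 427 is its only limit. It must start by 427 − 30 = minute 397.
Imaging must finish before data upload (must start by minute 397). With a 60-minute duration, imaging must start by 397 − 60 = minute 337.
So imaging can start as early as minute 260 and as late as minute 337, giving 337 − 260 = 77 minutes of slack.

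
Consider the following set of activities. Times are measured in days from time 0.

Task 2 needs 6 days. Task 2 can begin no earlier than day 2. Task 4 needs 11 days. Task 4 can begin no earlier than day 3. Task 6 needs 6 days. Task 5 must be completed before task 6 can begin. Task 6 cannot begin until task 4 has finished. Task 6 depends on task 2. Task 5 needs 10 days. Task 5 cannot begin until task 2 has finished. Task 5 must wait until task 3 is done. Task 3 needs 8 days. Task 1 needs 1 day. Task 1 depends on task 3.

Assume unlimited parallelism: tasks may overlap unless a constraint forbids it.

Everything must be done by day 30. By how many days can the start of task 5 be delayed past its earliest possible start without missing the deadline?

6

Task 3 has no prerequisites, so it starts at day 0 and finishes at day 8.
Task 2 cannot begin until its own release at day 2. It runs from day 2 to 2 + 6 = day 8.
Task 5 has to wait for task 2 (finishes day 8); task 3 (finishes day 8). The latest of these is day 8, so task 5 runs day 8 to 8 + 10 = day 18.

Working backward from the deadline:
To finish by day 30, task 6 (duration 6) must start no later than day 24.
Task 5 has to be done before task 6 (must start by day 24). That means finishing by day 24, i.e. starting by 24 − 10 = day 14.
So task 5 can start as early as day 8 and as late as day 14, giving 14 − 8 = 6 days of slack.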